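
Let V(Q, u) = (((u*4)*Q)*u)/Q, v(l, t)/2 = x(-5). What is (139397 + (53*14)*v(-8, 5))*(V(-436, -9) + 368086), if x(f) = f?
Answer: 48621646570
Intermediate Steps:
v(l, t) = -10 (v(l, t) = 2*(-5) = -10)
V(Q, u) = 4*u**2 (V(Q, u) = (((4*u)*Q)*u)/Q = ((4*Q*u)*u)/Q = (4*Q*u**2)/Q = 4*u**2)
(139397 + (53*14)*v(-8, 5))*(V(-436, -9) + 368086) = (139397 + (53*14)*(-10))*(4*(-9)**2 + 368086) = (139397 + 742*(-10))*(4*81 + 368086) = (139397 - 7420)*(324 + 368086) = 131977*368410 = 48621646570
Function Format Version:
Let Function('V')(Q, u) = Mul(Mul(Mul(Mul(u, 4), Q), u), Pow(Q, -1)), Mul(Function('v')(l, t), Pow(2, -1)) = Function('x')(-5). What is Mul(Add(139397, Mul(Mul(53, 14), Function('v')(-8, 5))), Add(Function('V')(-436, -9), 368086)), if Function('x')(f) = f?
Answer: 48621646570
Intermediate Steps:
Function('v')(l, t) = -10 (Function('v')(l, t) = Mul(2, -5) = -10)
Function('V')(Q, u) = Mul(4, Pow(u, 2)) (Function('V')(Q, u) = Mul(Mul(Mul(Mul(4, u), Q), u), Pow(Q, -1)) = Mul(Mul(Mul(4, Q, u), u), Pow(Q, -1)) = Mul(Mul(4, Q, Pow(u, 2)), Pow(Q, -1)) = Mul(4, Pow(u, 2)))
Mul(Add(139397, Mul(Mul(53, 14), Function('v')(-8, 5))), Add(Function('V')(-436, -9), 368086)) = Mul(Add(139397, Mul(Mul(53, 14), -10)), Add(Mul(4, Pow(-9, 2)), 368086)) = Mul(Add(139397, Mul(742, -10)), Add(Mul(4, 81), 368086)) = Mul(Add(139397, -7420), Add(324, 368086)) = Mul(131977, 368410) = 48621646570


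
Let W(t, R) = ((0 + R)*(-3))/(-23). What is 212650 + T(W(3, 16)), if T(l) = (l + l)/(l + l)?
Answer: 212651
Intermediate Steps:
W(t, R) = 3*R/23 (W(t, R) = (R*(-3))*(-1/23) = -3*R*(-1/23) = 3*R/23)
T(l) = 1 (T(l) = (2*l)/((2*l)) = (2*l)*(1/(2*l)) = 1)
212650 + T(W(3, 16)) = 212650 + 1 = 212651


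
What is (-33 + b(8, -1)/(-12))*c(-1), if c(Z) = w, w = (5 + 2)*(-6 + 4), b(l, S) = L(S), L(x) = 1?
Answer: 2779/6 ≈ 463.17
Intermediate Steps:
b(l, S) = 1
w = -14 (w = 7*(-2) = -14)
c(Z) = -14
(-33 + b(8, -1)/(-12))*c(-1) = (-33 + 1/(-12))*(-14) = (-33 + 1*(-1/12))*(-14) = (-33 - 1/12)*(-14) = -397/12*(-14) = 2779/6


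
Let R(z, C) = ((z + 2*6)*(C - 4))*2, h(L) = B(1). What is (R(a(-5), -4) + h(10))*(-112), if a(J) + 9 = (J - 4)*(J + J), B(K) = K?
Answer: 166544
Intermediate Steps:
a(J) = -9 + 2*J*(-4 + J) (a(J) = -9 + (J - 4)*(J + J) = -9 + (-4 + J)*(2*J) = -9 + 2*J*(-4 + J))
h(L) = 1
R(z, C) = 2*(-4 + C)*(12 + z) (R(z, C) = ((z + 12)*(-4 + C))*2 = ((12 + z)*(-4 + C))*2 = ((-4 + C)*(12 + z))*2 = 2*(-4 + C)*(12 + z))
(R(a(-5), -4) + h(10))*(-112) = ((-96 - 8*(-9 - 8*(-5) + 2*(-5)**2) + 24*(-4) + 2*(-4)*(-9 - 8*(-5) + 2*(-5)**2)) + 1)*(-112) = ((-96 - 8*(-9 + 40 + 2*25) - 96 + 2*(-4)*(-9 + 40 + 2*25)) + 1)*(-112) = ((-96 - 8*(-9 + 40 + 50) - 96 + 2*(-4)*(-9 + 40 + 50)) + 1)*(-112) = ((-96 - 8*81 - 96 + 2*(-4)*81) + 1)*(-112) = ((-96 - 648 - 96 - 648) + 1)*(-112) = (-1488 + 1)*(-112) = -1487*(-112) = 166544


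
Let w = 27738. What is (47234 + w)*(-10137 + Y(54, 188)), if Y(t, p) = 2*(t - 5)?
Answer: -752643908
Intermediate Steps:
Y(t, p) = -10 + 2*t (Y(t, p) = 2*(-5 + t) = -10 + 2*t)
(47234 + w)*(-10137 + Y(54, 188)) = (47234 + 27738)*(-10137 + (-10 + 2*54)) = 74972*(-10137 + (-10 + 108)) = 74972*(-10137 + 98) = 74972*(-10039) = -752643908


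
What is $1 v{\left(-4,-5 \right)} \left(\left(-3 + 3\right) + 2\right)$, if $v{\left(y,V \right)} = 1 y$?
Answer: $-8$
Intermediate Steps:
$v{\left(y,V \right)} = y$
$1 v{\left(-4,-5 \right)} \left(\left(-3 + 3\right) + 2\right) = 1 \left(-4\right) \left(\left(-3 + 3\right) + 2\right) = - 4 \left(0 + 2\right) = \left(-4\right) 2 = -8$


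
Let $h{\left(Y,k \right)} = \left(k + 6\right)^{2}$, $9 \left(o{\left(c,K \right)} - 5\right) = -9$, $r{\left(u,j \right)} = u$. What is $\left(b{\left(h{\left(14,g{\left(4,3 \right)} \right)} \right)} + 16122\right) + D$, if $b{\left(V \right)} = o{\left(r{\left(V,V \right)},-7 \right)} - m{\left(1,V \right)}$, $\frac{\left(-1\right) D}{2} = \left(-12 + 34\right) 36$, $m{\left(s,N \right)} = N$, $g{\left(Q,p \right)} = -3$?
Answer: $14533$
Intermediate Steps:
$o{\left(c,K \right)} = 4$ ($o{\left(c,K \right)} = 5 + \frac{1}{9} \left(-9\right) = 5 - 1 = 4$)
$h{\left(Y,k \right)} = \left(6 + k\right)^{2}$
$D = -1584$ ($D = - 2 \left(-12 + 34\right) 36 = - 2 \cdot 22 \cdot 36 = \left(-2\right) 792 = -1584$)
$b{\left(V \right)} = 4 - V$
$\left(b{\left(h{\left(14,g{\left(4,3 \right)} \right)} \right)} + 16122\right) + D = \left(\left(4 - \left(6 - 3\right)^{2}\right) + 16122\right) - 1584 = \left(\left(4 - 3^{2}\right) + 16122\right) - 1584 = \left(\left(4 - 9\right) + 16122\right) - 1584 = \left(-5 + 16122\right) - 1584 = 16117 - 1584 = 14533$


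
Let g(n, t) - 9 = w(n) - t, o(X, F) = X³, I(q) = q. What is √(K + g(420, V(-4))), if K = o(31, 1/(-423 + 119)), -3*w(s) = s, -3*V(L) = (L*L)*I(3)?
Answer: 2*√7419 ≈ 172.27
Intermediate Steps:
V(L) = -L² (V(L) = -L*L*3/3 = -L²*3/3 = -L²)
w(s) = -s/3
K = 29791 (K = 31³ = 29791)
g(n, t) = 9 - t - n/3 (g(n, t) = 9 + (-n/3 - t) = 9 + (-t - n/3) = 9 - t - n/3)
√(K + g(420, V(-4))) = √(29791 + (9 - (-1)*(-4)² - ⅓*420)) = √(29791 + (9 - (-1)*16 - 140)) = √(29791 + (9 - 1*(-16) - 140)) = √(29791 + (9 + 16 - 140)) = √(29791 - 115) = √29676 = 2*√7419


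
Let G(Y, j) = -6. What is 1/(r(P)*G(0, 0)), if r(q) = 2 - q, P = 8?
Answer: 1/36 ≈ 0.027778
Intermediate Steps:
1/(r(P)*G(0, 0)) = 1/((2 - 1*8)*(-6)) = 1/((2 - 8)*(-6)) = 1/(-6*(-6)) = 1/36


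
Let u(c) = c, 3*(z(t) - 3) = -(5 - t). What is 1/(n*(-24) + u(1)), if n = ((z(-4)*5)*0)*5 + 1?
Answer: -1/23 ≈ -0.043478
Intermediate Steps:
z(t) = 4/3 + t/3 (z(t) = 3 + (-(5 - t))/3 = 3 + (-5 + t)/3 = 3 + (-5/3 + t/3) = 4/3 + t/3)
n = 1 (n = (((4/3 + (⅓)*(-4))*5)*0)*5 + 1 = (((4/3 - 4/3)*5)*0)*5 + 1 = ((0*5)*0)*5 + 1 = (0*0)*5 + 1 = 0*5 + 1 = 0 + 1 = 1)
1/(n*(-24) + u(1)) = 1/(1*(-24) + 1) = 1/(-24 + 1) = 1/(-23) = -1/23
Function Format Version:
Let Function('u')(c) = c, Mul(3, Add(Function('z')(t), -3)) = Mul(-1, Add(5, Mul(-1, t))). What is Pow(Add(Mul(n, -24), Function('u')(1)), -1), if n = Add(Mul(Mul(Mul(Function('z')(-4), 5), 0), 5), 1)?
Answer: Rational(-1, 23) ≈ -0.043478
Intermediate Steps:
Function('z')(t) = Add(Rational(4, 3), Mul(Rational(1, 3), t)) (Function('z')(t) = Add(3, Mul(Rational(1, 3), Mul(-1, Add(5, Mul(-1, t))))) = Add(3, Mul(Rational(1, 3), Add(-5, t))) = Add(3, Add(Rational(-5, 3), Mul(Rational(1, 3), t))) = Add(Rational(4, 3), Mul(Rational(1, 3), t)))
n = 1 (n = Add(Mul(Mul(Mul(Add(Rational(4, 3), Mul(Rational(1, 3), -4)), 5), 0), 5), 1) = Add(Mul(Mul(Mul(Add(Rational(4, 3), Rational(-4, 3)), 5), 0), 5), 1) = Add(Mul(Mul(Mul(0, 5), 0), 5), 1) = Add(Mul(Mul(0, 0), 5), 1) = Add(Mul(0, 5), 1) = Add(0, 1) = 1)
Pow(Add(Mul(n, -24), Function('u')(1)), -1) = Pow(Add(Mul(1, -24), 1), -1) = Pow(Add(-24, 1), -1) = Pow(-23, -1) = Rational(-1, 23)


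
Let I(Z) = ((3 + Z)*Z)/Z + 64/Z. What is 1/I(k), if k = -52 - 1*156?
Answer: -13/2669 ≈ -0.0048707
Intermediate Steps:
k = -208 (k = -52 - 156 = -208)
I(Z) = 3 + Z + 64/Z (I(Z) = (Z*(3 + Z))/Z + 64/Z = (3 + Z) + 64/Z = 3 + Z + 64/Z)
1/I(k) = 1/(3 - 208 + 64/(-208)) = 1/(3 - 208 + 64*(-1/208)) = 1/(3 - 208 - 4/13) = 1/(-2669/13) = -13/2669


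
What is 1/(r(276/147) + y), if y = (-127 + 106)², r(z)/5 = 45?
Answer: 1/666 ≈ 0.0015015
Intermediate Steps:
r(z) = 225 (r(z) = 5*45 = 225)
y = 441 (y = (-21)² = 441)
1/(r(276/147) + y) = 1/(225 + 441) = 1/666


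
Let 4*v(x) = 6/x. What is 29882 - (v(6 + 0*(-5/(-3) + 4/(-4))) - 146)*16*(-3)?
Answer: 22886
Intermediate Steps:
v(x) = 3/(2*x) (v(x) = (6/x)/4 = 3/(2*x))
29882 - (v(6 + 0*(-5/(-3) + 4/(-4))) - 146)*16*(-3) = 29882 - (3/(2*(6 + 0*(-5/(-3) + 4/(-4)))) - 146)*16*(-3) = 29882 - (3/(2*(6 + 0*(-5*(-1/3) + 4*(-1/4)))) - 146)*(-48) = 29882 - (3/(2*(6 + 0*(5/3 - 1))) - 146)*(-48) = 29882 - (3/(2*(6 + 0*(2/3))) - 146)*(-48) = 29882 - (3/(2*(6 + 0)) - 146)*(-48) = 29882 - ((3/2)/6 - 146)*(-48) = 29882 - ((3/2)*(1/6) - 146)*(-48) = 29882 - (1/4 - 146)*(-48) = 29882 - (-583)*(-48)/4 = 29882 - 1*6996 = 29882 - 6996 = 22886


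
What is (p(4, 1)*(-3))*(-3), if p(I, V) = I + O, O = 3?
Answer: 63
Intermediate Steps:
p(I, V) = 3 + I (p(I, V) = I + 3 = 3 + I)
(p(4, 1)*(-3))*(-3) = ((3 + 4)*(-3))*(-3) = (7*(-3))*(-3) = -21*(-3) = 63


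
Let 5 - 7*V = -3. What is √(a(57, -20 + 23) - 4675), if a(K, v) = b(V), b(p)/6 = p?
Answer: I*√228739/7 ≈ 68.324*I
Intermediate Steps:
V = 8/7 (V = 5/7 - ⅐*(-3) = 5/7 + 3/7 = 8/7 ≈ 1.1429)
b(p) = 6*p
a(K, v) = 48/7 (a(K, v) = 6*(8/7) = 48/7)
√(a(57, -20 + 23) - 4675) = √(48/7 - 4675) = √(-32677/7) = I*√228739/7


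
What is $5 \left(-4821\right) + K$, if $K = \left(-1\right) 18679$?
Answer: $-42784$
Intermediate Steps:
$K = -18679$
$5 \left(-4821\right) + K = 5 \left(-4821\right) - 18679 = -24105 - 18679 = -42784$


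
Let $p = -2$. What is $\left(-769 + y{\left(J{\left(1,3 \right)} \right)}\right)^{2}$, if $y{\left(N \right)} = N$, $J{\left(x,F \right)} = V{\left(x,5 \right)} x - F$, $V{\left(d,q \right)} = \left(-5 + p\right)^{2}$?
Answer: $522729$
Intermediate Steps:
$V{\left(d,q \right)} = 49$ ($V{\left(d,q \right)} = \left(-5 - 2\right)^{2} = \left(-7\right)^{2} = 49$)
$J{\left(x,F \right)} = - F + 49 x$ ($J{\left(x,F \right)} = 49 x - F = - F + 49 x$)
$\left(-769 + y{\left(J{\left(1,3 \right)} \right)}\right)^{2} = \left(-769 + \left(\left(-1\right) 3 + 49 \cdot 1\right)\right)^{2} = \left(-769 + \left(-3 + 49\right)\right)^{2} = \left(-769 + 46\right)^{2} = \left(-723\right)^{2} = 522729$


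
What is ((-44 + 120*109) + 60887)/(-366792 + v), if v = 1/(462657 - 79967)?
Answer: -28289592870/140367630479 ≈ -0.20154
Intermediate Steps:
v = 1/382690 ≈ 2.6131e-6
((-44 + 120*109) + 60887)/(-366792 + v) = ((-44 + 120*109) + 60887)/(-366792 + 1/382690) = ((-44 + 13080) + 60887)/(-140367630479/382690) = (13036 + 60887)*(-382690/140367630479) = 73923*(-382690/140367630479) = -28289592870/140367630479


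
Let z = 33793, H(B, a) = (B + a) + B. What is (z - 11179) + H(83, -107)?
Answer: 22673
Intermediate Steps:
H(B, a) = a + 2*B
(z - 11179) + H(83, -107) = (33793 - 11179) + (-107 + 2*83) = 22614 + (-107 + 166) = 22614 + 59 = 22673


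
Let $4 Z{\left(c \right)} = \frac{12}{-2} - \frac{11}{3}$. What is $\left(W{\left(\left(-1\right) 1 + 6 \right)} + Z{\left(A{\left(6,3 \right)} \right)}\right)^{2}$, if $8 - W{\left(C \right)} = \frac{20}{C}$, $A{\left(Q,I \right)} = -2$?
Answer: $\frac{361}{144} \approx 2.5069$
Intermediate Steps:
$W{\left(C \right)} = 8 - \frac{20}{C}$
$Z{\left(c \right)} = - \frac{29}{12}$ ($Z{\left(c \right)} = \frac{\frac{12}{-2} - \frac{11}{3}}{4} = \frac{12 \left(- \frac{1}{2}\right) - \frac{11}{3}}{4} = \frac{-6 - \frac{11}{3}}{4} = \frac{1}{4} \left(- \frac{29}{3}\right) = - \frac{29}{12}$)
$\left(W{\left(\left(-1\right) 1 + 6 \right)} + Z{\left(A{\left(6,3 \right)} \right)}\right)^{2} = \left(\left(8 - \frac{20}{\left(-1\right) 1 + 6}\right) - \frac{29}{12}\right)^{2} = \left(\left(8 - \frac{20}{-1 + 6}\right) - \frac{29}{12}\right)^{2} = \left(\left(8 - \frac{20}{5}\right) - \frac{29}{12}\right)^{2} = \left(\left(8 - 4\right) - \frac{29}{12}\right)^{2} = \left(4 - \frac{29}{12}\right)^{2} = \left(\frac{19}{12}\right)^{2} = \frac{361}{144}$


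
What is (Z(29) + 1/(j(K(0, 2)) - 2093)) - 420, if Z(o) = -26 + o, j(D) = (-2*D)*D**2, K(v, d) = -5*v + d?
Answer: -879454/2109 ≈ -417.00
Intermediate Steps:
K(v, d) = d - 5*v
j(D) = -2*D**3
(Z(29) + 1/(j(K(0, 2)) - 2093)) - 420 = ((-26 + 29) + 1/(-2*(2 - 5*0)**3 - 2093)) - 420 = (3 + 1/(-2*(2 + 0)**3 - 2093)) - 420 = (3 + 1/(-2*2**3 - 2093)) - 420 = (3 + 1/(-2*8 - 2093)) - 420 = (3 + 1/(-16 - 2093)) - 420 = (3 + 1/(-2109)) - 420 = (3 - 1/2109) - 420 = 6326/2109 - 420 = -879454/2109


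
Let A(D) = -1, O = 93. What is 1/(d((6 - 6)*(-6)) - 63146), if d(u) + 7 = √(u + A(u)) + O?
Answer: -63060/3976563601 - I/3976563601 ≈ -1.5858e-5 - 2.5147e-10*I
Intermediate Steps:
d(u) = 86 + √(-1 + u) (d(u) = -7 + (√(u - 1) + 93) = -7 + (√(-1 + u) + 93) = -7 + (93 + √(-1 + u)) = 86 + √(-1 + u))
1/(d((6 - 6)*(-6)) - 63146) = 1/((86 + √(-1 + (6 - 6)*(-6))) - 63146) = 1/((86 + √(-1 + 0*(-6))) - 63146) = 1/((86 + √(-1 + 0)) - 63146) = 1/((86 + √(-1)) - 63146) = 1/((86 + I) - 63146) = 1/(-63060 + I) = (-63060 - I)/3976563601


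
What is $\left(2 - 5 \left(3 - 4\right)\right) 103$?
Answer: $721$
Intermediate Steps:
$\left(2 - 5 \left(3 - 4\right)\right) 103 = \left(2 - -5\right) 103 = \left(2 + 5\right) 103 = 7 \cdot 103 = 721$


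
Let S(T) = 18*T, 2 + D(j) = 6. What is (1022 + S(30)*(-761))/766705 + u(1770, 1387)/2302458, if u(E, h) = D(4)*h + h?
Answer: -49394835751/92910845310 ≈ -0.53164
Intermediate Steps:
D(j) = 4 (D(j) = -2 + 6 = 4)
u(E, h) = 5*h (u(E, h) = 4*h + h = 5*h)
(1022 + S(30)*(-761))/766705 + u(1770, 1387)/2302458 = (1022 + (18*30)*(-761))/766705 + (5*1387)/2302458 = (1022 + 540*(-761))*(1/766705) + 6935*(1/2302458) = (1022 - 410940)*(1/766705) + 365/121182 = -409918*1/766705 + 365/121182 = -409918/766705 + 365/121182 = -49394835751/92910845310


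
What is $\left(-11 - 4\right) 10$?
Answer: $-150$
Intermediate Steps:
$\left(-11 - 4\right) 10 = \left(-15\right) 10 = -150$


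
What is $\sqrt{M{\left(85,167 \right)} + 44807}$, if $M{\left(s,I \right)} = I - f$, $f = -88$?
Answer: $\sqrt{45062} \approx 212.28$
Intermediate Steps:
$M{\left(s,I \right)} = 88 + I$ ($M{\left(s,I \right)} = I - -88 = I + 88 = 88 + I$)
$\sqrt{M{\left(85,167 \right)} + 44807} = \sqrt{\left(88 + 167\right) + 44807} = \sqrt{255 + 44807} = \sqrt{45062}$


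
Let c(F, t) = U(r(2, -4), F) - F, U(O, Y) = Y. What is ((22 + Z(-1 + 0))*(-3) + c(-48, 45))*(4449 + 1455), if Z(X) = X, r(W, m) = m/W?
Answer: -371952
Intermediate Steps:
c(F, t) = 0 (c(F, t) = F - F = 0)
((22 + Z(-1 + 0))*(-3) + c(-48, 45))*(4449 + 1455) = ((22 + (-1 + 0))*(-3) + 0)*(4449 + 1455) = ((22 - 1)*(-3) + 0)*5904 = (21*(-3) + 0)*5904 = (-63 + 0)*5904 = -63*5904 = -371952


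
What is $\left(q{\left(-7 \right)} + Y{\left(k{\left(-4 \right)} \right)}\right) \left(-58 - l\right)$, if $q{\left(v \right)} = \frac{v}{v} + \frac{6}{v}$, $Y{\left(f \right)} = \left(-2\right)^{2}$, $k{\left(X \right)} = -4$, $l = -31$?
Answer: $- \frac{783}{7} \approx -111.86$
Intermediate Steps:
$Y{\left(f \right)} = 4$
$q{\left(v \right)} = 1 + \frac{6}{v}$
$\left(q{\left(-7 \right)} + Y{\left(k{\left(-4 \right)} \right)}\right) \left(-58 - l\right) = \left(\frac{6 - 7}{-7} + 4\right) \left(-58 - -31\right) = \left(\left(- \frac{1}{7}\right) \left(-1\right) + 4\right) \left(-58 + 31\right) = \left(\frac{1}{7} + 4\right) \left(-27\right) = \frac{29}{7} \left(-27\right) = - \frac{783}{7}$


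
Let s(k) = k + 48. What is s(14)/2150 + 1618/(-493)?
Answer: -1724067/529975 ≈ -3.2531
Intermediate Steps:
s(k) = 48 + k
s(14)/2150 + 1618/(-493) = (48 + 14)/2150 + 1618/(-493) = 62*(1/2150) + 1618*(-1/493) = 31/1075 - 1618/493 = -1724067/529975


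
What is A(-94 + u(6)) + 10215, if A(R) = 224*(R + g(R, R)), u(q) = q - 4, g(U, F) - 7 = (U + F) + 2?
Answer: -49593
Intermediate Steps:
g(U, F) = 9 + F + U (g(U, F) = 7 + ((U + F) + 2) = 7 + ((F + U) + 2) = 7 + (2 + F + U) = 9 + F + U)
u(q) = -4 + q
A(R) = 2016 + 672*R (A(R) = 224*(R + (9 + R + R)) = 224*(R + (9 + 2*R)) = 224*(9 + 3*R) = 2016 + 672*R)
A(-94 + u(6)) + 10215 = (2016 + 672*(-94 + (-4 + 6))) + 10215 = (2016 + 672*(-94 + 2)) + 10215 = (2016 + 672*(-92)) + 10215 = (2016 - 61824) + 10215 = -59808 + 10215 = -49593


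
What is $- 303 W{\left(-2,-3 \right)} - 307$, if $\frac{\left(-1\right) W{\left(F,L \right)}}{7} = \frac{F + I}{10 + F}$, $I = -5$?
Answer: $- \frac{17303}{8} \approx -2162.9$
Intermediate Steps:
$W{\left(F,L \right)} = - \frac{7 \left(-5 + F\right)}{10 + F}$ ($W{\left(F,L \right)} = - 7 \frac{F - 5}{10 + F} = - 7 \frac{-5 + F}{10 + F} = - \frac{7 \left(-5 + F\right)}{10 + F}$)
$- 303 W{\left(-2,-3 \right)} - 307 = - 303 \frac{7 \left(5 - -2\right)}{10 - 2} - 307 = - 303 \frac{7 \left(5 + 2\right)}{8} - 307 = - 303 \cdot 7 \cdot \frac{1}{8} \cdot 7 - 307 = \left(-303\right) \frac{49}{8} - 307 = - \frac{14847}{8} - 307 = - \frac{17303}{8}$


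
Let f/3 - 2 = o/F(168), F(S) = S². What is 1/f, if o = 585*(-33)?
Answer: 3136/12381 ≈ 0.25329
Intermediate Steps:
o = -19305
f = 12381/3136 (f = 6 + 3*(-19305/(168²)) = 6 + 3*(-19305/28224) = 6 + 3*(-19305*1/28224) = 6 + 3*(-2145/3136) = 6 - 6435/3136 = 12381/3136 ≈ 3.9480)
1/f = 1/(12381/3136) = 3136/12381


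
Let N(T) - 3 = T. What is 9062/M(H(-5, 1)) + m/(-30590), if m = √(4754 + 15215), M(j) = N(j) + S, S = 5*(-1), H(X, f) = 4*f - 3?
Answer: -9062 - √19969/30590 ≈ -9062.0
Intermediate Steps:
N(T) = 3 + T
H(X, f) = -3 + 4*f
S = -5
M(j) = -2 + j (M(j) = (3 + j) - 5 = -2 + j)
m = √19969 ≈ 141.31
9062/M(H(-5, 1)) + m/(-30590) = 9062/(-2 + (-3 + 4*1)) + √19969/(-30590) = 9062/(-2 + (-3 + 4)) + √19969*(-1/30590) = 9062/(-2 + 1) - √19969/30590 = 9062/(-1) - √19969/30590 = 9062*(-1) - √19969/30590 = -9062 - √19969/30590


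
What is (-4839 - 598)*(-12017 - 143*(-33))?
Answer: 39679226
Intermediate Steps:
(-4839 - 598)*(-12017 - 143*(-33)) = -5437*(-12017 + 4719) = -5437*(-7298) = 39679226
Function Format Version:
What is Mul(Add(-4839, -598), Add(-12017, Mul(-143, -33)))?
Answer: 39679226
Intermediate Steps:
Mul(Add(-4839, -598), Add(-12017, Mul(-143, -33))) = Mul(-5437, Add(-12017, 4719)) = Mul(-5437, -7298) = 39679226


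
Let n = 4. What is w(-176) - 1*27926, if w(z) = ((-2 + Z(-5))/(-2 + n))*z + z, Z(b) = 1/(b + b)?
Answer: -139586/5 ≈ -27917.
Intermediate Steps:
Z(b) = 1/(2*b)
w(z) = -z/20 (w(z) = ((-2 + (½)/(-5))/(-2 + 4))*z + z = ((-2 + (½)*(-⅕))/2)*z + z = ((-2 - ⅒)*(½))*z + z = (-21/10*½)*z + z = -21*z/20 + z = -z/20)
w(-176) - 1*27926 = -1/20*(-176) - 1*27926 = 44/5 - 27926 = -139586/5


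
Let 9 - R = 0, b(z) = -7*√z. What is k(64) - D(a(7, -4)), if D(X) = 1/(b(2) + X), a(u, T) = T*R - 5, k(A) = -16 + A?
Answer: 76025/1583 - 7*√2/1583 ≈ 48.020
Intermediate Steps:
R = 9 (R = 9 - 1*0 = 9 + 0 = 9)
a(u, T) = -5 + 9*T (a(u, T) = T*9 - 5 = 9*T - 5 = -5 + 9*T)
D(X) = 1/(X - 7*√2) (D(X) = 1/(-7*√2 + X) = 1/(X - 7*√2))
k(64) - D(a(7, -4)) = (-16 + 64) - 1/((-5 + 9*(-4)) - 7*√2) = 48 - 1/((-5 - 36) - 7*√2) = 48 - 1/(-41 - 7*√2)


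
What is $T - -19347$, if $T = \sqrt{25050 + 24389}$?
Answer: $19347 + \sqrt{49439} \approx 19569.0$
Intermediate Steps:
$T = \sqrt{49439} \approx 222.35$
$T - -19347 = \sqrt{49439} - -19347 = \sqrt{49439} + 19347 = 19347 + \sqrt{49439}$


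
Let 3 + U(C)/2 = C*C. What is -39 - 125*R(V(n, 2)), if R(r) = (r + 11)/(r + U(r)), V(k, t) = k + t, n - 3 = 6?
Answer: -12383/247 ≈ -50.134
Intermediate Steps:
U(C) = -6 + 2*C² (U(C) = -6 + 2*(C*C) = -6 + 2*C²)
n = 9 (n = 3 + 6 = 9)
R(r) = (11 + r)/(-6 + r + 2*r²) (R(r) = (r + 11)/(r + (-6 + 2*r²)) = (11 + r)/(-6 + r + 2*r²))
-39 - 125*R(V(n, 2)) = -39 - 125*(11 + (9 + 2))/(-6 + (9 + 2) + 2*(9 + 2)²) = -39 - 125*(11 + 11)/(-6 + 11 + 2*11²) = -39 - 125*22/(-6 + 11 + 2*121) = -39 - 125*22/(-6 + 11 + 242) = -39 - 125*22/247 = -39 - 2750/247 = -12383/247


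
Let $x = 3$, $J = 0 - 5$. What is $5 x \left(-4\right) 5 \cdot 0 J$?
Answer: $0$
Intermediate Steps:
$J = -5$ ($J = 0 - 5 = -5$)
$5 x \left(-4\right) 5 \cdot 0 J = 5 \cdot 3 \left(-4\right) 5 \cdot 0 \left(-5\right) = 5 \left(-12\right) 5 \cdot 0 \left(-5\right) = 5 \left(\left(-60\right) 0\right) \left(-5\right) = 5 \cdot 0 \left(-5\right) = 0 \left(-5\right) = 0$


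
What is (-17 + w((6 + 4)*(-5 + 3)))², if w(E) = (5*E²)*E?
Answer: 1601360289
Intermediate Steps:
w(E) = 5*E³
(-17 + w((6 + 4)*(-5 + 3)))² = (-17 + 5*((6 + 4)*(-5 + 3))³)² = (-17 + 5*(10*(-2))³)² = (-17 + 5*(-20)³)² = (-17 + 5*(-8000))² = (-17 - 40000)² = (-40017)² = 1601360289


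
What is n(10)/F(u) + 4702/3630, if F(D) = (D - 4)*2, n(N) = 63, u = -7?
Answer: -5693/3630 ≈ -1.5683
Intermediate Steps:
F(D) = -8 + 2*D (F(D) = (-4 + D)*2 = -8 + 2*D)
n(10)/F(u) + 4702/3630 = 63/(-8 + 2*(-7)) + 4702/3630 = 63/(-8 - 14) + 4702*(1/3630) = 63/(-22) + 2351/1815 = 63*(-1/22) + 2351/1815 = -63/22 + 2351/1815 = -5693/3630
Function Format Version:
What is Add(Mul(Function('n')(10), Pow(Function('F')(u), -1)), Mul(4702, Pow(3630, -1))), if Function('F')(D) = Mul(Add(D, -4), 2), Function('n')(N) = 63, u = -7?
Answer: Rational(-5693, 3630) ≈ -1.5683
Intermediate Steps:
Function('F')(D) = Add(-8, Mul(2, D)) (Function('F')(D) = Mul(Add(-4, D), 2) = Add(-8, Mul(2, D)))
Add(Mul(Function('n')(10), Pow(Function('F')(u), -1)), Mul(4702, Pow(3630, -1))) = Add(Mul(63, Pow(Add(-8, Mul(2, -7)), -1)), Mul(4702, Pow(3630, -1))) = Add(Mul(63, Pow(Add(-8, -14), -1)), Mul(4702, Rational(1, 3630))) = Add(Mul(63, Pow(-22, -1)), Rational(2351, 1815)) = Add(Mul(63, Rational(-1, 22)), Rational(2351, 1815)) = Add(Rational(-63, 22), Rational(2351, 1815)) = Rational(-5693, 3630)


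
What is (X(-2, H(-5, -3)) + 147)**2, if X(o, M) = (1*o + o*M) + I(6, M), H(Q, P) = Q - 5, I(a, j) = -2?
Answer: 26569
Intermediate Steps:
H(Q, P) = -5 + Q
X(o, M) = -2 + o + M*o (X(o, M) = (1*o + o*M) - 2 = (o + M*o) - 2 = -2 + o + M*o)
(X(-2, H(-5, -3)) + 147)**2 = ((-2 - 2 + (-5 - 5)*(-2)) + 147)**2 = ((-2 - 2 - 10*(-2)) + 147)**2 = ((-2 - 2 + 20) + 147)**2 = (16 + 147)**2 = 163**2 = 26569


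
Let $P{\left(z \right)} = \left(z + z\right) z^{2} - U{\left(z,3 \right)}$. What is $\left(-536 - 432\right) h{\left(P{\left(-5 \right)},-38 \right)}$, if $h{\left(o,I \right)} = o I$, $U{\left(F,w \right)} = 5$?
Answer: $-9379920$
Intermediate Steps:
$P{\left(z \right)} = -5 + 2 z^{3}$ ($P{\left(z \right)} = \left(z + z\right) z^{2} - 5 = 2 z z^{2} - 5 = 2 z^{3} - 5 = -5 + 2 z^{3}$)
$h{\left(o,I \right)} = I o$
$\left(-536 - 432\right) h{\left(P{\left(-5 \right)},-38 \right)} = \left(-536 - 432\right) \left(- 38 \left(-5 + 2 \left(-5\right)^{3}\right)\right) = - 968 \left(- 38 \left(-5 + 2 \left(-125\right)\right)\right) = - 968 \left(- 38 \left(-5 - 250\right)\right) = - 968 \left(\left(-38\right) \left(-255\right)\right) = \left(-968\right) 9690 = -9379920$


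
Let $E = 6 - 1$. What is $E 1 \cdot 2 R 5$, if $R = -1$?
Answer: $-50$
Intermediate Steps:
$E = 5$
$E 1 \cdot 2 R 5 = 5 \cdot 1 \cdot 2 \left(-1\right) 5 = 5 \left(\left(-2\right) 5\right) = 5 \left(-10\right) = -50$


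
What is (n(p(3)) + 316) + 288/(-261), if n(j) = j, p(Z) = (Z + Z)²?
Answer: 10176/29 ≈ 350.90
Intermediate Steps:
p(Z) = 4*Z² (p(Z) = (2*Z)² = 4*Z²)
(n(p(3)) + 316) + 288/(-261) = (4*3² + 316) + 288/(-261) = (4*9 + 316) + 288*(-1/261) = (36 + 316) - 32/29 = 352 - 32/29 = 10176/29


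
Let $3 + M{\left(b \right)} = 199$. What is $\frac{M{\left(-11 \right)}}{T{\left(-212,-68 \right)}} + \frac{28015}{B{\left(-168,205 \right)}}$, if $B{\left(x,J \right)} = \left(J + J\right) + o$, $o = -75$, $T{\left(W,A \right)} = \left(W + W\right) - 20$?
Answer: $\frac{618650}{7437} \approx 83.185$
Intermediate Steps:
$T{\left(W,A \right)} = -20 + 2 W$ ($T{\left(W,A \right)} = 2 W - 20 = -20 + 2 W$)
$M{\left(b \right)} = 196$ ($M{\left(b \right)} = -3 + 199 = 196$)
$B{\left(x,J \right)} = -75 + 2 J$ ($B{\left(x,J \right)} = \left(J + J\right) - 75 = 2 J - 75 = -75 + 2 J$)
$\frac{M{\left(-11 \right)}}{T{\left(-212,-68 \right)}} + \frac{28015}{B{\left(-168,205 \right)}} = \frac{196}{-20 + 2 \left(-212\right)} + \frac{28015}{-75 + 2 \cdot 205} = \frac{196}{-20 - 424} + \frac{28015}{-75 + 410} = \frac{196}{-444} + \frac{28015}{335} = 196 \left(- \frac{1}{444}\right) + 28015 \cdot \frac{1}{335} = - \frac{49}{111} + \frac{5603}{67} = \frac{618650}{7437}$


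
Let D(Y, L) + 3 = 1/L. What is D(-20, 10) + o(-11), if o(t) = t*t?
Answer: 1181/10 ≈ 118.10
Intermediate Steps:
D(Y, L) = -3 + 1/L
o(t) = t²
D(-20, 10) + o(-11) = (-3 + 1/10) + (-11)² = (-3 + ⅒) + 121 = -29/10 + 121 = 1181/10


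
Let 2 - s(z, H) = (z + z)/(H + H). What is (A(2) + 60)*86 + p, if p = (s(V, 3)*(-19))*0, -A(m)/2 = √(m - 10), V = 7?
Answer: 5160 - 344*I*√2 ≈ 5160.0 - 486.49*I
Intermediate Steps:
s(z, H) = 2 - z/H (s(z, H) = 2 - (z + z)/(H + H) = 2 - 2*z/(2*H) = 2 - 2*z*1/(2*H) = 2 - z/H)
A(m) = -2*√(-10 + m) (A(m) = -2*√(m - 10) = -2*√(-10 + m))
p = 0 (p = ((2 - 1*7/3)*(-19))*0 = ((2 - 1*7*⅓)*(-19))*0 = ((2 - 7/3)*(-19))*0 = -⅓*(-19)*0 = (19/3)*0 = 0)
(A(2) + 60)*86 + p = (-2*√(-10 + 2) + 60)*86 + 0 = (-4*I*√2 + 60)*86 + 0 = (60 - 4*I*√2)*86 + 0 = (5160 - 344*I*√2) + 0 = 5160 - 344*I*√2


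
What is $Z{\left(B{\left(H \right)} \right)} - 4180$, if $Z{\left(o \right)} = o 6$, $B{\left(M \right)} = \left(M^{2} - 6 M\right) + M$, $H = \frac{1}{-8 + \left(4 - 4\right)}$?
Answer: $- \frac{133637}{32} \approx -4176.2$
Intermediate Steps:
$H = - \frac{1}{8}$ ($H = \frac{1}{-8 + \left(4 - 4\right)} = \frac{1}{-8 + 0} = \frac{1}{-8} = - \frac{1}{8} \approx -0.125$)
$B{\left(M \right)} = M^{2} - 5 M$
$Z{\left(o \right)} = 6 o$
$Z{\left(B{\left(H \right)} \right)} - 4180 = 6 \left(- \frac{-5 - \frac{1}{8}}{8}\right) - 4180 = 6 \left(\left(- \frac{1}{8}\right) \left(- \frac{41}{8}\right)\right) - 4180 = 6 \cdot \frac{41}{64} - 4180 = \frac{123}{32} - 4180 = - \frac{133637}{32}$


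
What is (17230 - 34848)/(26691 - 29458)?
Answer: 17618/2767 ≈ 6.3672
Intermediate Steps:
(17230 - 34848)/(26691 - 29458) = -17618/(-2767) = -17618*(-1/2767) = 17618/2767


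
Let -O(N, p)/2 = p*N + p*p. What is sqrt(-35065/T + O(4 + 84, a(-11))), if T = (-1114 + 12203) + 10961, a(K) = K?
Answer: sqrt(74635270)/210 ≈ 41.139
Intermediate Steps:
T = 22050 (T = 11089 + 10961 = 22050)
O(N, p) = -2*p**2 - 2*N*p (O(N, p) = -2*(p*N + p*p) = -2*(N*p + p**2) = -2*(p**2 + N*p) = -2*p**2 - 2*N*p)
sqrt(-35065/T + O(4 + 84, a(-11))) = sqrt(-35065/22050 - 2*(-11)*((4 + 84) - 11)) = sqrt(-35065*1/22050 - 2*(-11)*(88 - 11)) = sqrt(-7013/4410 - 2*(-11)*77) = sqrt(-7013/4410 + 1694) = sqrt(7463527/4410) = sqrt(74635270)/210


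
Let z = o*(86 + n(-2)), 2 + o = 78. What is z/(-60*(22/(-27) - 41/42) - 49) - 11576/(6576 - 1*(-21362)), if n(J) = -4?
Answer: 5463135700/51447827 ≈ 106.19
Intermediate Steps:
o = 76 (o = -2 + 78 = 76)
z = 6232 (z = 76*(86 - 4) = 76*82 = 6232)
z/(-60*(22/(-27) - 41/42) - 49) - 11576/(6576 - 1*(-21362)) = 6232/(-60*(22/(-27) - 41/42) - 49) - 11576/(6576 - 1*(-21362)) = 6232/(-60*(22*(-1/27) - 41*1/42) - 49) - 11576/(6576 + 21362) = 6232/(-60*(-22/27 - 41/42) - 49) - 11576/27938 = 6232/(-60*(-677/378) - 49) - 11576*1/27938 = 6232/(6770/63 - 49) - 5788/13969 = 6232/(3683/63) - 5788/13969 = 6232*(63/3683) - 5788/13969 = 392616/3683 - 5788/13969 = 5463135700/51447827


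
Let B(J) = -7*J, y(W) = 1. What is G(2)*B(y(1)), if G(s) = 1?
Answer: -7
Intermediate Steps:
G(2)*B(y(1)) = 1*(-7*1) = 1*(-7) = -7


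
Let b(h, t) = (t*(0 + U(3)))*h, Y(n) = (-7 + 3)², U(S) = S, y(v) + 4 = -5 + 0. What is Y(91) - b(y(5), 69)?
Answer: 1879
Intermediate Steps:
y(v) = -9 (y(v) = -4 + (-5 + 0) = -4 - 5 = -9)
Y(n) = 16 (Y(n) = (-4)² = 16)
b(h, t) = 3*h*t (b(h, t) = (t*(0 + 3))*h = (t*3)*h = (3*t)*h = 3*h*t)
Y(91) - b(y(5), 69) = 16 - 3*(-9)*69 = 16 - 1*(-1863) = 16 + 1863 = 1879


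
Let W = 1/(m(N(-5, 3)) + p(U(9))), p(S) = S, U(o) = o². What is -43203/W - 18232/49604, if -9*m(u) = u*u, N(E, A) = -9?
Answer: -38574753574/12401 ≈ -3.1106e+6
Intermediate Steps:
m(u) = -u²/9 (m(u) = -u*u/9 = -u²/9)
W = 1/72 (W = 1/(-⅑*(-9)² + 9²) = 1/(-⅑*81 + 81) = 1/(-9 + 81) = 1/72 ≈ 0.013889)
-43203/W - 18232/49604 = -43203/1/72 - 18232/49604 = -43203*72 - 18232*1/49604 = -3110616 - 4558/12401 = -38574753574/12401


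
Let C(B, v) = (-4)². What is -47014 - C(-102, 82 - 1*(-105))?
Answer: -47030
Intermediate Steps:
C(B, v) = 16
-47014 - C(-102, 82 - 1*(-105)) = -47014 - 1*16 = -47014 - 16 = -47030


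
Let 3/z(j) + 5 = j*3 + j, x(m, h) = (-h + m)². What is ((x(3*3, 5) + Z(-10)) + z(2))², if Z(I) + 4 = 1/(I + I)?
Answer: 67081/400 ≈ 167.70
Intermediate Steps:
Z(I) = -4 + 1/(2*I) (Z(I) = -4 + 1/(I + I) = -4 + 1/(2*I))
x(m, h) = (m - h)²
z(j) = 3/(-5 + 4*j) (z(j) = 3/(-5 + (j*3 + j)) = 3/(-5 + (3*j + j)) = 3/(-5 + 4*j))
((x(3*3, 5) + Z(-10)) + z(2))² = (((5 - 3*3)² + (-4 + (½)/(-10))) + 3/(-5 + 4*2))² = (((5 - 1*9)² + (-4 + (½)*(-⅒))) + 3/(-5 + 8))² = (((5 - 9)² + (-4 - 1/20)) + 3/3)² = (((-4)² - 81/20) + 3*(⅓))² = ((16 - 81/20) + 1)² = (239/20 + 1)² = (259/20)² = 67081/400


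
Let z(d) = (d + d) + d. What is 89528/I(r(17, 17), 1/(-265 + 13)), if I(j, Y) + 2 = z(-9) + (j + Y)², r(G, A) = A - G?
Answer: -5685386112/1841615 ≈ -3087.2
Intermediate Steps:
z(d) = 3*d (z(d) = 2*d + d = 3*d)
I(j, Y) = -29 + (Y + j)² (I(j, Y) = -2 + (3*(-9) + (j + Y)²) = -2 + (-27 + (Y + j)²) = -29 + (Y + j)²)
89528/I(r(17, 17), 1/(-265 + 13)) = 89528/(-29 + (1/(-265 + 13) + (17 - 1*17))²) = 89528/(-29 + (1/(-252) + (17 - 17))²) = 89528/(-29 + (-1/252 + 0)²) = 89528/(-29 + (-1/252)²) = 89528/(-29 + 1/63504) = 89528/(-1841615/63504) = 89528*(-63504/1841615) = -5685386112/1841615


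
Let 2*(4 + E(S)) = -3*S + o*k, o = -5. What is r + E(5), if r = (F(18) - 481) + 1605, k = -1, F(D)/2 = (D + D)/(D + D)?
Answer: 1117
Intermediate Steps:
F(D) = 2 (F(D) = 2*((D + D)/(D + D)) = 2*((2*D)/((2*D))) = 2*((2*D)*(1/(2*D))) = 2*1 = 2)
r = 1126 (r = (2 - 481) + 1605 = -479 + 1605 = 1126)
E(S) = -3/2 - 3*S/2 (E(S) = -4 + (-3*S - 5*(-1))/2 = -4 + (-3*S + 5)/2 = -4 + (5 - 3*S)/2 = -4 + (5/2 - 3*S/2) = -3/2 - 3*S/2)
r + E(5) = 1126 + (-3/2 - 3/2*5) = 1126 + (-3/2 - 15/2) = 1126 - 9 = 1117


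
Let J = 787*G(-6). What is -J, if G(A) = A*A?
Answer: -28332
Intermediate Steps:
G(A) = A²
J = 28332 (J = 787*(-6)² = 787*36 = 28332)
-J = -1*28332 = -28332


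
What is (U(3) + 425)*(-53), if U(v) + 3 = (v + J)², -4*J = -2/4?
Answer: -1464549/64 ≈ -22884.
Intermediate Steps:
J = ⅛ (J = -(-1)/(2*4) = -¼*(-½) = ⅛ ≈ 0.12500)
U(v) = -3 + (⅛ + v)² (U(v) = -3 + (v + ⅛)² = -3 + (⅛ + v)²)
(U(3) + 425)*(-53) = ((-3 + (1 + 8*3)²/64) + 425)*(-53) = ((-3 + (1 + 24)²/64) + 425)*(-53) = ((-3 + (1/64)*25²) + 425)*(-53) = ((-3 + (1/64)*625) + 425)*(-53) = ((-3 + 625/64) + 425)*(-53) = (433/64 + 425)*(-53) = (27633/64)*(-53) = -1464549/64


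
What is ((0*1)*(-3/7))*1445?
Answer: 0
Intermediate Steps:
((0*1)*(-3/7))*1445 = (0*(-3*1/7))*1445 = (0*(-3/7))*1445 = 0*1445 = 0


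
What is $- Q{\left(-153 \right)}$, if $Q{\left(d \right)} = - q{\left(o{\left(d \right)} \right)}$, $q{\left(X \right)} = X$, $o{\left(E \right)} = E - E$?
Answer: $0$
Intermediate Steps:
$o{\left(E \right)} = 0$
$Q{\left(d \right)} = 0$ ($Q{\left(d \right)} = \left(-1\right) 0 = 0$)
$- Q{\left(-153 \right)} = \left(-1\right) 0 = 0$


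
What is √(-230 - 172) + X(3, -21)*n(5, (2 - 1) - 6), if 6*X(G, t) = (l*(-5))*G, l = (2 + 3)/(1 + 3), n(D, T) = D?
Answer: -125/8 + I*√402 ≈ -15.625 + 20.05*I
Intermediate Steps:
l = 5/4 ≈ 1.2500
X(G, t) = -25*G/24 (X(G, t) = (((5/4)*(-5))*G)/6 = (-25*G/4)/6 = -25*G/24)
√(-230 - 172) + X(3, -21)*n(5, (2 - 1) - 6) = √(-230 - 172) - 25/24*3*5 = √(-402) - 25/8*5 = I*√402 - 125/8 = -125/8 + I*√402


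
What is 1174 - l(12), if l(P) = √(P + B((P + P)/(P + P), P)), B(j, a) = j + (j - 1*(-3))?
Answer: 1174 - √17 ≈ 1169.9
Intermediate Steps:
B(j, a) = 3 + 2*j (B(j, a) = j + (j + 3) = j + (3 + j) = 3 + 2*j)
l(P) = √(5 + P) (l(P) = √(P + (3 + 2*((P + P)/(P + P)))) = √(P + (3 + 2*((2*P)/((2*P))))) = √(P + (3 + 2*((2*P)*(1/(2*P))))) = √(P + (3 + 2*1)) = √(P + (3 + 2)) = √(P + 5) = √(5 + P))
1174 - l(12) = 1174 - √(5 + 12) = 1174 - √17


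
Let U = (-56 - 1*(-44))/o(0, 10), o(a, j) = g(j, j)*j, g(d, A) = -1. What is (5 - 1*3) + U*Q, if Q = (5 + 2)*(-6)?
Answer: -242/5 ≈ -48.400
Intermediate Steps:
o(a, j) = -j
U = 6/5 (U = (-56 - 1*(-44))/((-1*10)) = (-56 + 44)/(-10) = -12*(-⅒) = 6/5 ≈ 1.2000)
Q = -42 (Q = 7*(-6) = -42)
(5 - 1*3) + U*Q = (5 - 1*3) + (6/5)*(-42) = (5 - 3) - 252/5 = 2 - 252/5 = -242/5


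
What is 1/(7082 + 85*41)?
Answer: 1/10567 ≈ 9.4634e-5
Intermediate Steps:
1/(7082 + 85*41) = 1/(7082 + 3485) = 1/10567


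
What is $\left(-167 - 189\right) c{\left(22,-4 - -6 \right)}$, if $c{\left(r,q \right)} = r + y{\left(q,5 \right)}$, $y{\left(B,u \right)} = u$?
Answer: $-9612$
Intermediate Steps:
$c{\left(r,q \right)} = 5 + r$ ($c{\left(r,q \right)} = r + 5 = 5 + r$)
$\left(-167 - 189\right) c{\left(22,-4 - -6 \right)} = \left(-167 - 189\right) \left(5 + 22\right) = \left(-356\right) 27 = -9612$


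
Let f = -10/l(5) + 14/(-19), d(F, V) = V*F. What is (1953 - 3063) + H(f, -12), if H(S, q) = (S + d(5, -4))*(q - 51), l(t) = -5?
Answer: 1338/19 ≈ 70.421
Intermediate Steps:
d(F, V) = F*V
f = 24/19 (f = -10/(-5) + 14/(-19) = -10*(-⅕) + 14*(-1/19) = 2 - 14/19 = 24/19 ≈ 1.2632)
H(S, q) = (-51 + q)*(-20 + S) (H(S, q) = (S + 5*(-4))*(q - 51) = (S - 20)*(-51 + q) = (-20 + S)*(-51 + q) = (-51 + q)*(-20 + S))
(1953 - 3063) + H(f, -12) = (1953 - 3063) + (1020 - 51*24/19 - 20*(-12) + (24/19)*(-12)) = -1110 + (1020 - 1224/19 + 240 - 288/19) = -1110 + 22428/19 = 1338/19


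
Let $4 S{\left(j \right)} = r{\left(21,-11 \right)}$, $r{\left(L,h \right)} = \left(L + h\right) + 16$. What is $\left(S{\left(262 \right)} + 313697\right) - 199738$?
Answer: $\frac{227931}{2} \approx 1.1397 \cdot 10^{5}$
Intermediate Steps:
$r{\left(L,h \right)} = 16 + L + h$
$S{\left(j \right)} = \frac{13}{2}$ ($S{\left(j \right)} = \frac{16 + 21 - 11}{4} = \frac{1}{4} \cdot 26 = \frac{13}{2}$)
$\left(S{\left(262 \right)} + 313697\right) - 199738 = \left(\frac{13}{2} + 313697\right) - 199738 = \frac{627407}{2} - 199738 = \frac{227931}{2}$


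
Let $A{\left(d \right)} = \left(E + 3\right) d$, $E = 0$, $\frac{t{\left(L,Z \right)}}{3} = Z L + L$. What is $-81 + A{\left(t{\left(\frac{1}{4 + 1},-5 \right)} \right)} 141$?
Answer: $- \frac{5481}{5} \approx -1096.2$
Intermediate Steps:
$t{\left(L,Z \right)} = 3 L + 3 L Z$ ($t{\left(L,Z \right)} = 3 \left(Z L + L\right) = 3 \left(L Z + L\right) = 3 \left(L + L Z\right) = 3 L + 3 L Z$)
$A{\left(d \right)} = 3 d$ ($A{\left(d \right)} = \left(0 + 3\right) d = 3 d$)
$-81 + A{\left(t{\left(\frac{1}{4 + 1},-5 \right)} \right)} 141 = -81 + 3 \frac{3 \left(1 - 5\right)}{4 + 1} \cdot 141 = -81 + 3 \cdot 3 \cdot \frac{1}{5} \left(-4\right) 141 = -81 + 3 \left(- \frac{12}{5}\right) 141 = -81 - \frac{5076}{5} = - \frac{5481}{5}$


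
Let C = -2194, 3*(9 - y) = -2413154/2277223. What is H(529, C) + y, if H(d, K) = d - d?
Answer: 63898175/6831669 ≈ 9.3532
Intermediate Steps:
y = 63898175/6831669 (y = 9 - (-2413154)/(3*2277223) = 9 - ⅓*(-2413154/2277223) = 9 + 2413154/6831669 = 63898175/6831669 ≈ 9.3532)
H(d, K) = 0
H(529, C) + y = 0 + 63898175/6831669 = 63898175/6831669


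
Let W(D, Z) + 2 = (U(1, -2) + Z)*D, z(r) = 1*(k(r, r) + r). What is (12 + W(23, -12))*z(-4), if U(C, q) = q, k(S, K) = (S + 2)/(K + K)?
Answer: 1170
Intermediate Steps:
k(S, K) = (2 + S)/(2*K) (k(S, K) = (2 + S)/((2*K)) = (2 + S)*(1/(2*K)) = (2 + S)/(2*K))
z(r) = r + (2 + r)/(2*r) (z(r) = 1*((2 + r)/(2*r) + r) = 1*(r + (2 + r)/(2*r)) = r + (2 + r)/(2*r))
W(D, Z) = -2 + D*(-2 + Z) (W(D, Z) = -2 + (-2 + Z)*D = -2 + D*(-2 + Z))
(12 + W(23, -12))*z(-4) = (12 + (-2 - 2*23 + 23*(-12)))*(½ - 4 + 1/(-4)) = (12 + (-2 - 46 - 276))*(½ - 4 - ¼) = (12 - 324)*(-15/4) = -312*(-15/4) = 1170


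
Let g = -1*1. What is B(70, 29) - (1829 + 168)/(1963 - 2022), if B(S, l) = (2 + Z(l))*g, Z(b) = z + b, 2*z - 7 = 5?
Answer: -186/59 ≈ -3.1525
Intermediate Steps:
z = 6 (z = 7/2 + (½)*5 = 7/2 + 5/2 = 6)
g = -1
Z(b) = 6 + b
B(S, l) = -8 - l (B(S, l) = (2 + (6 + l))*(-1) = (8 + l)*(-1) = -8 - l)
B(70, 29) - (1829 + 168)/(1963 - 2022) = (-8 - 1*29) - (1829 + 168)/(1963 - 2022) = (-8 - 29) - 1997/(-59) = -37 - 1997*(-1)/59 = -37 - 1*(-1997/59) = -37 + 1997/59 = -186/59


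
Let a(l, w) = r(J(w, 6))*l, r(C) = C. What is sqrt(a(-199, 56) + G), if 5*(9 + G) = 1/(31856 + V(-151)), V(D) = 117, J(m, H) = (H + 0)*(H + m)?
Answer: 2*I*sqrt(473037537691115)/159865 ≈ 272.1*I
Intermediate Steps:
J(m, H) = H*(H + m)
a(l, w) = l*(36 + 6*w) (a(l, w) = (6*(6 + w))*l = (36 + 6*w)*l = l*(36 + 6*w))
G = -1438784/159865 (G = -9 + 1/(5*(31856 + 117)) = -9 + (1/5)/31973 = -9 + (1/5)*(1/31973) = -9 + 1/159865 = -1438784/159865 ≈ -9.0000)
sqrt(a(-199, 56) + G) = sqrt(6*(-199)*(6 + 56) - 1438784/159865) = sqrt(6*(-199)*62 - 1438784/159865) = sqrt(-74028 - 1438784/159865) = sqrt(-11835925004/159865) = 2*I*sqrt(473037537691115)/159865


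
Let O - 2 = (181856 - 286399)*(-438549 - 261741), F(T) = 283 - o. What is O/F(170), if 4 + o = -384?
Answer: 73210417472/671 ≈ 1.0911e+8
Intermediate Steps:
o = -388 (o = -4 - 384 = -388)
F(T) = 671 (F(T) = 283 - 1*(-388) = 283 + 388 = 671)
O = 73210417472 (O = 2 + (181856 - 286399)*(-438549 - 261741) = 2 - 104543*(-700290) = 2 + 73210417470 = 73210417472)
O/F(170) = 73210417472/671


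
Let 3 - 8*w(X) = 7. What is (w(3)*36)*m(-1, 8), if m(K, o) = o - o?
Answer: 0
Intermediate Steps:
w(X) = -½ (w(X) = 3/8 - ⅛*7 = 3/8 - 7/8 = -½)
m(K, o) = 0
(w(3)*36)*m(-1, 8) = -½*36*0 = -18*0 = 0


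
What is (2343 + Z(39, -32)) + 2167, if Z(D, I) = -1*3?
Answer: 4507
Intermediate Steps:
Z(D, I) = -3
(2343 + Z(39, -32)) + 2167 = (2343 - 3) + 2167 = 2340 + 2167 = 4507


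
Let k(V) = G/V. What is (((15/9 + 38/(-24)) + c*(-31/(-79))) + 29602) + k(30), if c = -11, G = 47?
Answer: 46766947/1580 ≈ 29599.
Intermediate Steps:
k(V) = 47/V
(((15/9 + 38/(-24)) + c*(-31/(-79))) + 29602) + k(30) = (((15/9 + 38/(-24)) - (-341)/(-79)) + 29602) + 47/30 = (((15*(⅑) + 38*(-1/24)) - (-341)*(-1)/79) + 29602) + 47*(1/30) = (((5/3 - 19/12) - 11*31/79) + 29602) + 47/30 = ((1/12 - 341/79) + 29602) + 47/30 = (-4013/948 + 29602) + 47/30 = 28058683/948 + 47/30 = 46766947/1580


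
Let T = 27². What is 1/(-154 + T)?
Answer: 1/575 ≈ 0.0017391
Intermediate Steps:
T = 729
1/(-154 + T) = 1/(-154 + 729) = 1/575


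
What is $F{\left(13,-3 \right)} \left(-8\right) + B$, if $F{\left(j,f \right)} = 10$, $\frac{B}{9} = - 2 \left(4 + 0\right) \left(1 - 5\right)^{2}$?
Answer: $-1232$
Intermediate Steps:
$B = -1152$ ($B = 9 - 2 \left(4 + 0\right) \left(1 - 5\right)^{2} = 9 \left(-2\right) 4 \left(-4\right)^{2} = 9 \left(\left(-8\right) 16\right) = 9 \left(-128\right) = -1152$)
$F{\left(13,-3 \right)} \left(-8\right) + B = 10 \left(-8\right) - 1152 = -80 - 1152 = -1232$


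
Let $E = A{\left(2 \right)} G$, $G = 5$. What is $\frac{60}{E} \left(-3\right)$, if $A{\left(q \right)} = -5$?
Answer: $\frac{36}{5} \approx 7.2$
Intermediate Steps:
$E = -25$ ($E = \left(-5\right) 5 = -25$)
$\frac{60}{E} \left(-3\right) = \frac{60}{-25} \left(-3\right) = 60 \left(- \frac{1}{25}\right) \left(-3\right) = \left(- \frac{12}{5}\right) \left(-3\right) = \frac{36}{5}$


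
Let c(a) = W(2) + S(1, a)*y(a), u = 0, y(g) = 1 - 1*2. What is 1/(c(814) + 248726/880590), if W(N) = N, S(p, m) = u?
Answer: 440295/1004953 ≈ 0.43813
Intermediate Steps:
y(g) = -1 (y(g) = 1 - 2 = -1)
S(p, m) = 0
c(a) = 2 (c(a) = 2 + 0*(-1) = 2 + 0 = 2)
1/(c(814) + 248726/880590) = 1/(2 + 248726/880590) = 1/(2 + 248726*(1/880590)) = 1/(2 + 124363/440295) = 1/(1004953/440295) = 440295/1004953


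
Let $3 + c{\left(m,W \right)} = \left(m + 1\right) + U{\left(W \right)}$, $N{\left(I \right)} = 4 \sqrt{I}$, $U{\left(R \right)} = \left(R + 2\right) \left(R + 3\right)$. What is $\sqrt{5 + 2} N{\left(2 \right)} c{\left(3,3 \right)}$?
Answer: $124 \sqrt{14} \approx 463.97$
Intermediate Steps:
$U{\left(R \right)} = \left(2 + R\right) \left(3 + R\right)$
$c{\left(m,W \right)} = 4 + m + W^{2} + 5 W$ ($c{\left(m,W \right)} = -3 + \left(\left(m + 1\right) + \left(6 + W^{2} + 5 W\right)\right) = -3 + \left(\left(1 + m\right) + \left(6 + W^{2} + 5 W\right)\right) = -3 + \left(7 + m + W^{2} + 5 W\right) = 4 + m + W^{2} + 5 W$)
$\sqrt{5 + 2} N{\left(2 \right)} c{\left(3,3 \right)} = \sqrt{5 + 2} \cdot 4 \sqrt{2} \left(4 + 3 + 3^{2} + 5 \cdot 3\right) = \sqrt{7} \cdot 4 \sqrt{2} \left(4 + 3 + 9 + 15\right) = 4 \sqrt{14} \cdot 31 = 124 \sqrt{14}$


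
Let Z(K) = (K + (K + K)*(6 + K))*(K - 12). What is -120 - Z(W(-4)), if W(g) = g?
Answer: -440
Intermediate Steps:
Z(K) = (-12 + K)*(K + 2*K*(6 + K)) (Z(K) = (K + (2*K)*(6 + K))*(-12 + K) = (K + 2*K*(6 + K))*(-12 + K) = (-12 + K)*(K + 2*K*(6 + K)))
-120 - Z(W(-4)) = -120 - (-4)*(-156 - 11*(-4) + 2*(-4)**2) = -120 - (-4)*(-156 + 44 + 2*16) = -120 - (-4)*(-156 + 44 + 32) = -120 - (-4)*(-80) = -120 - 1*320 = -120 - 320 = -440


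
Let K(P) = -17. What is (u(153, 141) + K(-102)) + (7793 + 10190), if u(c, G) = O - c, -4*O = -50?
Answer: 35651/2 ≈ 17826.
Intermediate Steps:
O = 25/2 (O = -¼*(-50) = 25/2 ≈ 12.500)
u(c, G) = 25/2 - c
(u(153, 141) + K(-102)) + (7793 + 10190) = ((25/2 - 1*153) - 17) + (7793 + 10190) = ((25/2 - 153) - 17) + 17983 = (-281/2 - 17) + 17983 = -315/2 + 17983 = 35651/2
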